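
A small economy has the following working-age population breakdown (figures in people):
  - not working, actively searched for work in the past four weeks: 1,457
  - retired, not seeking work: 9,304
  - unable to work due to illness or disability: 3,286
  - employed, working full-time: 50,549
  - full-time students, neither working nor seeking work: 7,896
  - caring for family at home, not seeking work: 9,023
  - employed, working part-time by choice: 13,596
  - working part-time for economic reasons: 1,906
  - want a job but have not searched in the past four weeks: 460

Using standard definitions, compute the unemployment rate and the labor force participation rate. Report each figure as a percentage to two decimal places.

Unemployment rate ≈ 2.16%; labor force participation rate ≈ 69.26%.

Employed = 50,549 + 13,596 + 1,906 = 66,051 (anyone who worked, including part-time for economic reasons, counts as employed).
Unemployed = 1,457.
Labor force = 66,051 + 1,457 = 67,508.
Not in labor force = 9,304 + 3,286 + 7,896 + 9,023 + 460 = 29,969 (those not working and not actively searching are outside the labor force — including those who want a job but have given up searching).
Civilian working-age population = 67,508 + 29,969 = 97,477.
Unemployment rate = 1,457 / 67,508 = 2.16%.
Labor force participation rate = 67,508 / 97,477 = 69.26%.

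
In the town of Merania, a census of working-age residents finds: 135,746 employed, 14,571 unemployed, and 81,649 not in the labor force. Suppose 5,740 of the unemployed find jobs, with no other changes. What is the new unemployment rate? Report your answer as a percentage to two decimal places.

New unemployment rate ≈ 5.87%.

Initially, labor force = 135,746 + 14,571 = 150,317, so u = 14,571/150,317 = 9.69%.
After the change, unemployed falls and employed rises by 5,740; labor force unchanged → E = 141,486, U = 8,831, labor force = 150,317.
New unemployment rate = 8,831 / 150,317 = 5.87%.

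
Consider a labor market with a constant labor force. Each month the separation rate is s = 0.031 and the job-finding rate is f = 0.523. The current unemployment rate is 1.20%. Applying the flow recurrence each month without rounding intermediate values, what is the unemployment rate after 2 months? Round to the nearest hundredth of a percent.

With a fixed labor force, u_{t+1} = u_t + s·(1−u_t) − f·u_t = u_t·(1−s−f) + s.
Here 1−s−f = 0.446 and s = 0.031.
u_1 = 0.012000 × 0.446 + 0.031 = 0.036352.
u_2 = 0.036352 × 0.446 + 0.031 = 0.047213.

Unemployment rate after two months ≈ 4.72%.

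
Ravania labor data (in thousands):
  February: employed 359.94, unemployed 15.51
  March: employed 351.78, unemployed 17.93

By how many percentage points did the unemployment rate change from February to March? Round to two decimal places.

The unemployment rate changed by +0.72 percentage points.

February: labor force = 359.94 + 15.51 = 375.45; u = 15.51/375.45 = 4.13%.
March: labor force = 351.78 + 17.93 = 369.71; u = 17.93/369.71 = 4.85%.
Change = 4.85% − 4.13% = +0.72 pp.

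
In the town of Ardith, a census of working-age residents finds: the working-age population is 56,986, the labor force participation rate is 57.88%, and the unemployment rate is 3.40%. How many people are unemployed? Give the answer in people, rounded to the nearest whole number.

About 1,121 are unemployed.

Labor force = 0.5788 × 56,986 = 32,983.
Unemployed = 0.0340 × 32,983 ≈ 1,121.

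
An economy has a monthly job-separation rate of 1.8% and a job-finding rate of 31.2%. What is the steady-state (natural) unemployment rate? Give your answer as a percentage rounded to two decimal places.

At steady state the flows balance: s·E = f·U, so U/(E+U) = s/(s+f).
u* = 1.8 / (1.8 + 31.2) = 1.8 / 33.00 = 5.45%.

Steady-state unemployment rate ≈ 5.45%.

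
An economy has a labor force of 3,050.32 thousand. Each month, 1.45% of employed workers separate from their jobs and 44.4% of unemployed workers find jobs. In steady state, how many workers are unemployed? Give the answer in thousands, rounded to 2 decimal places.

About 96.47 thousand are unemployed in steady state.

Steady-state unemployment rate u* = s/(s+f) = 1.45/(1.45+44.4) = 0.031625.
Unemployed = u* × labor force = 0.031625 × 3,050.32 ≈ 96.47 thousand.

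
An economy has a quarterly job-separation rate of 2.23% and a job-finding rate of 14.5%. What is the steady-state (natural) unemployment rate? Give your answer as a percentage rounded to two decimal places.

Steady-state unemployment rate ≈ 13.33%.

At steady state the flows balance: s·E = f·U, so U/(E+U) = s/(s+f).
u* = 2.23 / (2.23 + 14.5) = 2.23 / 16.73 = 13.33%.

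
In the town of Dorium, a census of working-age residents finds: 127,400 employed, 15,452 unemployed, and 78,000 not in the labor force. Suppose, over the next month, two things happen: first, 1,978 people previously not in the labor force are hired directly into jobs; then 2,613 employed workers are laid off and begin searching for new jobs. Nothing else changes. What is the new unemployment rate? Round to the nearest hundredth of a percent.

New unemployment rate ≈ 12.47%.

Initially, labor force = 127,400 + 15,452 = 142,852, so u = 15,452/142,852 = 10.82%.
After the first change, employed and labor force both rise by 1,978; unemployed unchanged → E = 129,378, U = 15,452, labor force = 144,830.
After the second change, employed falls and unemployed rises by 2,613; labor force unchanged → E = 126,765, U = 18,065, labor force = 144,830.
New unemployment rate = 18,065 / 144,830 = 12.47%.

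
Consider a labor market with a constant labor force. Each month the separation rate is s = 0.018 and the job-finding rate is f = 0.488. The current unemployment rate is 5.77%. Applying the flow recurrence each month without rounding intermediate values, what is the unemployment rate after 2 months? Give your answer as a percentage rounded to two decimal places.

Unemployment rate after two months ≈ 4.10%.

With a fixed labor force, u_{t+1} = u_t + s·(1−u_t) − f·u_t = u_t·(1−s−f) + s.
Here 1−s−f = 0.494 and s = 0.018.
u_1 = 0.057700 × 0.494 + 0.018 = 0.046504.
u_2 = 0.046504 × 0.494 + 0.018 = 0.040973.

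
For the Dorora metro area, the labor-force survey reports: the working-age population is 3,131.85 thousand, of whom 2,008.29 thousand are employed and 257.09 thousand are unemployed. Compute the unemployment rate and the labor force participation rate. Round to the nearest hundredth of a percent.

Labor force = employed + unemployed = 2,008.29 + 257.09 = 2,265.38 thousand.
Unemployment rate = 257.09 / 2,265.38 = 11.35%.
Labor force participation rate = 2,265.38 / 3,131.85 = 72.33%.

Unemployment rate ≈ 11.35%; labor force participation rate ≈ 72.33%.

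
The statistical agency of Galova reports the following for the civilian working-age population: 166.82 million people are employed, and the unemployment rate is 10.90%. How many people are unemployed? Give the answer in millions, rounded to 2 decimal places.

About 20.41 million are unemployed.

Let U be the number unemployed. The labor force is E + U, and U/(E+U) = 0.1090.
So U = 0.1090 × 166.82 / (1 − 0.1090) = 18.1834 / 0.8910 ≈ 20.41 million.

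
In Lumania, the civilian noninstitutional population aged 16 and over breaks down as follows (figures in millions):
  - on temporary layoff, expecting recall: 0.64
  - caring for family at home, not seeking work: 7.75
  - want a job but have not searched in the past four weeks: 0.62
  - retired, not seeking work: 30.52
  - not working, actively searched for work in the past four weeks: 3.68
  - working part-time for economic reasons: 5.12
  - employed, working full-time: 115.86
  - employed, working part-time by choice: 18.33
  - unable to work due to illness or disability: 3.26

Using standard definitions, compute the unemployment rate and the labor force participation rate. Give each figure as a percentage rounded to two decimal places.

Employed = 5.12 + 115.86 + 18.33 = 139.31 million (anyone who worked, including part-time for economic reasons, counts as employed).
Unemployed = 0.64 + 3.68 = 4.32 million (jobless and actively searching, or on temporary layoff).
Labor force = 139.31 + 4.32 = 143.63 million.
Not in labor force = 7.75 + 0.62 + 30.52 + 3.26 = 42.15 million (those not working and not actively searching are outside the labor force — including those who want a job but have given up searching).
Civilian working-age population = 143.63 + 42.15 = 185.78 million.
Unemployment rate = 4.32 / 143.63 = 3.01%.
Labor force participation rate = 143.63 / 185.78 = 77.31%.

Unemployment rate ≈ 3.01%; labor force participation rate ≈ 77.31%.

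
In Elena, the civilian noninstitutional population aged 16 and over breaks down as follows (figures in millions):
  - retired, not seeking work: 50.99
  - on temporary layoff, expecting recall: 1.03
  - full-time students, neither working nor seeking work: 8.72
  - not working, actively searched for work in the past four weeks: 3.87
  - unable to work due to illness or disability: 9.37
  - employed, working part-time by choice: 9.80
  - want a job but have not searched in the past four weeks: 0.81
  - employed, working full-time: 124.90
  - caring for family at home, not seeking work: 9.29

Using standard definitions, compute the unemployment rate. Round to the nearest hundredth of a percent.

Unemployment rate ≈ 3.51%.

Employed = 9.80 + 124.90 = 134.70 million.
Unemployed = 1.03 + 3.87 = 4.90 million (jobless and actively searching, or on temporary layoff).
Labor force = 134.70 + 4.90 = 139.60 million.
Unemployment rate = 4.90 / 139.60 = 3.51%.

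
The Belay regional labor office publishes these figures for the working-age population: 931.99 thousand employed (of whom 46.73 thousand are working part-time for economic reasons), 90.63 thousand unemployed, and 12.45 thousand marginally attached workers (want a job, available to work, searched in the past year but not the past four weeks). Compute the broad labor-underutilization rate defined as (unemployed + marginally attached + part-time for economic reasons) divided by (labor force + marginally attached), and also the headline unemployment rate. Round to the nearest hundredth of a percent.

Labor force = 931.99 + 90.63 = 1,022.62 thousand.
Numerator = 90.63 + 12.45 + 46.73 = 149.81 thousand.
Denominator = 1,022.62 + 12.45 = 1,035.07 thousand.
Broad rate = 149.81 / 1,035.07 = 14.47%.
Headline unemployment rate = 90.63 / 1,022.62 = 8.86%.

Broad underutilization rate ≈ 14.47%; headline unemployment rate ≈ 8.86%.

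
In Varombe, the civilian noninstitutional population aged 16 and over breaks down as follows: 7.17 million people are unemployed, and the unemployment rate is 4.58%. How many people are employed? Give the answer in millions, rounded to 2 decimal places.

About 149.38 million are employed.

Labor force = U / u = 7.17 / 0.0458 ≈ 156.55 million.
Employed = labor force − unemployed = 156.55 − 7.17 = 149.38 million.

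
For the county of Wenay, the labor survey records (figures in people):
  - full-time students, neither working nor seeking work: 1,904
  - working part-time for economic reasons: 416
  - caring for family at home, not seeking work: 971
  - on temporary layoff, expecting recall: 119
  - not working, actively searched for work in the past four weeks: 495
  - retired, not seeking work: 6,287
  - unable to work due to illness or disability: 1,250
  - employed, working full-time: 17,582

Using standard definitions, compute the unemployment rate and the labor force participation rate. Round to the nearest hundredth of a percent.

Unemployment rate ≈ 3.30%; labor force participation rate ≈ 64.13%.

Employed = 416 + 17,582 = 17,998 (anyone who worked, including part-time for economic reasons, counts as employed).
Unemployed = 119 + 495 = 614 (jobless and actively searching, or on temporary layoff).
Labor force = 17,998 + 614 = 18,612.
Not in labor force = 1,904 + 971 + 6,287 + 1,250 = 10,412 (those not working and not actively searching are outside the labor force).
Civilian working-age population = 18,612 + 10,412 = 29,024.
Unemployment rate = 614 / 18,612 = 3.30%.
Labor force participation rate = 18,612 / 29,024 = 64.13%.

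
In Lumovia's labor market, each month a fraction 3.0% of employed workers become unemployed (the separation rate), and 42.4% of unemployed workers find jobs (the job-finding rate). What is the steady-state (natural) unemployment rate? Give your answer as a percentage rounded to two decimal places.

Steady-state unemployment rate ≈ 6.61%.

At steady state the flows balance: s·E = f·U, so U/(E+U) = s/(s+f).
u* = 3.0 / (3.0 + 42.4) = 3.0 / 45.40 = 6.61%.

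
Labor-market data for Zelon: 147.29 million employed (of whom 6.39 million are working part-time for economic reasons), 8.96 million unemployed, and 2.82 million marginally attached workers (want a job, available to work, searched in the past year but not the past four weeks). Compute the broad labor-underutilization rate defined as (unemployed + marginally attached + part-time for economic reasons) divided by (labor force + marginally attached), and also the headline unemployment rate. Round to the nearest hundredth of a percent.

Labor force = 147.29 + 8.96 = 156.25 million.
Numerator = 8.96 + 2.82 + 6.39 = 18.17 million.
Denominator = 156.25 + 2.82 = 159.07 million.
Broad rate = 18.17 / 159.07 = 11.42%.
Headline unemployment rate = 8.96 / 156.25 = 5.73%.

Broad underutilization rate ≈ 11.42%; headline unemployment rate ≈ 5.73%.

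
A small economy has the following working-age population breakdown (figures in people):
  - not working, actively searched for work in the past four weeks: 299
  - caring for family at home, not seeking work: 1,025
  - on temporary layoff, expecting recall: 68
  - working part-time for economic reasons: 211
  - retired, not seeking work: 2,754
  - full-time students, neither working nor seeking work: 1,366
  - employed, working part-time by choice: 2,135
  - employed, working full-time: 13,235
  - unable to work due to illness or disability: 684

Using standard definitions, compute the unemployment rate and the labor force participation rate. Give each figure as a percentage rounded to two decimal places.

Employed = 211 + 2,135 + 13,235 = 15,581 (anyone who worked, including part-time for economic reasons, counts as employed).
Unemployed = 299 + 68 = 367 (jobless and actively searching, or on temporary layoff).
Labor force = 15,581 + 367 = 15,948.
Not in labor force = 1,025 + 2,754 + 1,366 + 684 = 5,829 (those not working and not actively searching are outside the labor force).
Civilian working-age population = 15,948 + 5,829 = 21,777.
Unemployment rate = 367 / 15,948 = 2.30%.
Labor force participation rate = 15,948 / 21,777 = 73.23%.

Unemployment rate ≈ 2.30%; labor force participation rate ≈ 73.23%.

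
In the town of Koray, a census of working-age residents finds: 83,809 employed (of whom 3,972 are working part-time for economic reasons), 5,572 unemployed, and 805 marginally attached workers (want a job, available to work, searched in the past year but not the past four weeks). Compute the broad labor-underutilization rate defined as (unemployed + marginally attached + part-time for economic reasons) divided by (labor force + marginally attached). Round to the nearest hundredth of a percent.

Labor force = 83,809 + 5,572 = 89,381.
Numerator = 5,572 + 805 + 3,972 = 10,349.
Denominator = 89,381 + 805 = 90,186.
Broad rate = 10,349 / 90,186 = 11.48%.

Broad underutilization rate ≈ 11.48%.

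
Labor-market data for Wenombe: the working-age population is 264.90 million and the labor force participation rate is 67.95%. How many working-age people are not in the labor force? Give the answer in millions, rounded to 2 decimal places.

About 84.90 million are not in the labor force.

Share not in the labor force = 1 − 0.6795 = 0.3205.
Not in labor force = 0.3205 × 264.90 ≈ 84.90 million.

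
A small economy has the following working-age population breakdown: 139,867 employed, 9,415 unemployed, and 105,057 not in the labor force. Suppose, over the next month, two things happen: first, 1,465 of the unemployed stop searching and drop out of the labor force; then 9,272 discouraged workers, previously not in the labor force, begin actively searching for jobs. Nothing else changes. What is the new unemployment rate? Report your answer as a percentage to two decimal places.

New unemployment rate ≈ 10.96%.

Initially, labor force = 139,867 + 9,415 = 149,282, so u = 9,415/149,282 = 6.31%.
After the first change, unemployed and labor force both fall by 1,465 → E = 139,867, U = 7,950, labor force = 147,817.
After the second change, unemployed and labor force both rise by 9,272 → E = 139,867, U = 17,222, labor force = 157,089.
New unemployment rate = 17,222 / 157,089 = 10.96%.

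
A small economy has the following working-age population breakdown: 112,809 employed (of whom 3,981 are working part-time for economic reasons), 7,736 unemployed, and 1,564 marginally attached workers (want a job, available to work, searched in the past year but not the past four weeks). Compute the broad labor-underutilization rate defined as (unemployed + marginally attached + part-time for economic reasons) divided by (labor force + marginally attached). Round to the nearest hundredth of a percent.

Broad underutilization rate ≈ 10.88%.

Labor force = 112,809 + 7,736 = 120,545.
Numerator = 7,736 + 1,564 + 3,981 = 13,281.
Denominator = 120,545 + 1,564 = 122,109.
Broad rate = 13,281 / 122,109 = 10.88%.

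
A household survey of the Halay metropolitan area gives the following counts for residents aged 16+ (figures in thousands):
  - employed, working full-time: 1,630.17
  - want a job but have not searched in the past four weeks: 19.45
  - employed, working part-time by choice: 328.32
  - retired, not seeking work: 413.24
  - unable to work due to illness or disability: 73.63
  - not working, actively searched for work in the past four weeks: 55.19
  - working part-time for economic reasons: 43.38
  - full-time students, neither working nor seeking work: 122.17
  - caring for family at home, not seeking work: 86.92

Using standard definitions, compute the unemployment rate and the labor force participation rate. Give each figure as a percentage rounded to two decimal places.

Unemployment rate ≈ 2.68%; labor force participation rate ≈ 74.20%.

Employed = 1,630.17 + 328.32 + 43.38 = 2,001.87 thousand (anyone who worked, including part-time for economic reasons, counts as employed).
Unemployed = 55.19 thousand.
Labor force = 2,001.87 + 55.19 = 2,057.06 thousand.
Not in labor force = 19.45 + 413.24 + 73.63 + 122.17 + 86.92 = 715.41 thousand (those not working and not actively searching are outside the labor force — including those who want a job but have given up searching).
Civilian working-age population = 2,057.06 + 715.41 = 2,772.47 thousand.
Unemployment rate = 55.19 / 2,057.06 = 2.68%.
Labor force participation rate = 2,057.06 / 2,772.47 = 74.20%.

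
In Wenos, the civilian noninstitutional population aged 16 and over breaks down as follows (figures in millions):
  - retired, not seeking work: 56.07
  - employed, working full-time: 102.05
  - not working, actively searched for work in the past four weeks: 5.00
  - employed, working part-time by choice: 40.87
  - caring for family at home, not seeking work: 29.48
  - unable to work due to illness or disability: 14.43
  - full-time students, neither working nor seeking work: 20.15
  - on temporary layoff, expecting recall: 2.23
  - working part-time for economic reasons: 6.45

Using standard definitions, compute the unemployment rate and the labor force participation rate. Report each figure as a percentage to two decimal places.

Unemployment rate ≈ 4.62%; labor force participation rate ≈ 56.59%.

Employed = 102.05 + 40.87 + 6.45 = 149.37 million (anyone who worked, including part-time for economic reasons, counts as employed).
Unemployed = 5.00 + 2.23 = 7.23 million (jobless and actively searching, or on temporary layoff).
Labor force = 149.37 + 7.23 = 156.60 million.
Not in labor force = 56.07 + 29.48 + 14.43 + 20.15 = 120.13 million (those not working and not actively searching are outside the labor force).
Civilian working-age population = 156.60 + 120.13 = 276.73 million.
Unemployment rate = 7.23 / 156.60 = 4.62%.
Labor force participation rate = 156.60 / 276.73 = 56.59%.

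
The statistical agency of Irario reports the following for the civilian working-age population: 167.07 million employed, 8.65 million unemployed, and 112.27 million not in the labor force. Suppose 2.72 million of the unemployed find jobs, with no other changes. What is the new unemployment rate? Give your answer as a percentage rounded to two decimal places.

Initially, labor force = 167.07 + 8.65 = 175.72 million, so u = 8.65/175.72 = 4.92%.
After the change, unemployed falls and employed rises by 2.72; labor force unchanged → E = 169.79, U = 5.93, labor force = 175.72 million.
New unemployment rate = 5.93 / 175.72 = 3.37%.

New unemployment rate ≈ 3.37%.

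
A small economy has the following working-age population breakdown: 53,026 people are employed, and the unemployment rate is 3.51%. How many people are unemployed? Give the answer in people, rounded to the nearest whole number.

About 1,929 are unemployed.

Let U be the number unemployed. The labor force is E + U, and U/(E+U) = 0.0351.
So U = 0.0351 × 53,026 / (1 − 0.0351) = 1861.21 / 0.9649 ≈ 1,929.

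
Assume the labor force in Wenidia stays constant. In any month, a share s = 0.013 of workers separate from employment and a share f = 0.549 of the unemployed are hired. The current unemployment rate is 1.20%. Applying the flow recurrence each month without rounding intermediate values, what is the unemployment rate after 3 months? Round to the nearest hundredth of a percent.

With a fixed labor force, u_{t+1} = u_t + s·(1−u_t) − f·u_t = u_t·(1−s−f) + s.
Here 1−s−f = 0.438 and s = 0.013.
u_1 = 0.012000 × 0.438 + 0.013 = 0.018256.
u_2 = 0.018256 × 0.438 + 0.013 = 0.020996.
u_3 = 0.020996 × 0.438 + 0.013 = 0.022196.

Unemployment rate after three months ≈ 2.22%.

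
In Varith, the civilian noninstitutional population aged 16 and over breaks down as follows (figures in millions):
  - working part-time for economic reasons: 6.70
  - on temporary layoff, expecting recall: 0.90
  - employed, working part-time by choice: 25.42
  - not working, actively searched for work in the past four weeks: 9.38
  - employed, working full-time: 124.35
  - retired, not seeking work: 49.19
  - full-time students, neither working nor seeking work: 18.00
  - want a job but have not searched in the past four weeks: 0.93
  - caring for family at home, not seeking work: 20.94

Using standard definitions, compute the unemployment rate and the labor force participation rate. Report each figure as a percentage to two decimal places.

Unemployment rate ≈ 6.16%; labor force participation rate ≈ 65.19%.

Employed = 6.70 + 25.42 + 124.35 = 156.47 million (anyone who worked, including part-time for economic reasons, counts as employed).
Unemployed = 0.90 + 9.38 = 10.28 million (jobless and actively searching, or on temporary layoff).
Labor force = 156.47 + 10.28 = 166.75 million.
Not in labor force = 49.19 + 18.00 + 0.93 + 20.94 = 89.06 million (those not working and not actively searching are outside the labor force — including those who want a job but have given up searching).
Civilian working-age population = 166.75 + 89.06 = 255.81 million.
Unemployment rate = 10.28 / 166.75 = 6.16%.
Labor force participation rate = 166.75 / 255.81 = 65.19%.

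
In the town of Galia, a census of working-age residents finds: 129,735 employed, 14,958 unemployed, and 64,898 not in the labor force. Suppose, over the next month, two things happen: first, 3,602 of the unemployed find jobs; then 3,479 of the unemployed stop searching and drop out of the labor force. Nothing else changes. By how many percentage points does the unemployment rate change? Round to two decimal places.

The unemployment rate changes by −4.76 percentage points.

Initially, labor force = 129,735 + 14,958 = 144,693, so u = 14,958/144,693 = 10.34%.
After the first change, unemployed falls and employed rises by 3,602; labor force unchanged → E = 133,337, U = 11,356, labor force = 144,693.
After the second change, unemployed and labor force both fall by 3,479 → E = 133,337, U = 7,877, labor force = 141,214.
New unemployment rate = 7,877 / 141,214 = 5.58%.
Change = 5.58% − 10.34% = −4.76 percentage points.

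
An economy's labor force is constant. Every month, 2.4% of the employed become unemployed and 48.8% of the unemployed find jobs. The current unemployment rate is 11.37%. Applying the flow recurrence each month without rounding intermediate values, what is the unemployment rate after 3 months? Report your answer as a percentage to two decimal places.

Unemployment rate after three months ≈ 5.46%.

With a fixed labor force, u_{t+1} = u_t + s·(1−u_t) − f·u_t = u_t·(1−s−f) + s.
Here 1−s−f = 0.488 and s = 0.024.
u_1 = 0.113700 × 0.488 + 0.024 = 0.079486.
u_2 = 0.079486 × 0.488 + 0.024 = 0.062789.
u_3 = 0.062789 × 0.488 + 0.024 = 0.054641.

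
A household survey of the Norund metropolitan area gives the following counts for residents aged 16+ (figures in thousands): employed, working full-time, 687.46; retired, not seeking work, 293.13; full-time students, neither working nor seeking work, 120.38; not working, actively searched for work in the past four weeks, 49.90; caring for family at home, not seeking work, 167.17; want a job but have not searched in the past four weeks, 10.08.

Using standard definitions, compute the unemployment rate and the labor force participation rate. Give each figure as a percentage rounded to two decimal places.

Unemployment rate ≈ 6.77%; labor force participation rate ≈ 55.52%.

Employed = 687.46 thousand.
Unemployed = 49.90 thousand.
Labor force = 687.46 + 49.90 = 737.36 thousand.
Not in labor force = 293.13 + 120.38 + 167.17 + 10.08 = 590.76 thousand (those not working and not actively searching are outside the labor force — including those who want a job but have given up searching).
Civilian working-age population = 737.36 + 590.76 = 1,328.12 thousand.
Unemployment rate = 49.90 / 737.36 = 6.77%.
Labor force participation rate = 737.36 / 1,328.12 = 55.52%.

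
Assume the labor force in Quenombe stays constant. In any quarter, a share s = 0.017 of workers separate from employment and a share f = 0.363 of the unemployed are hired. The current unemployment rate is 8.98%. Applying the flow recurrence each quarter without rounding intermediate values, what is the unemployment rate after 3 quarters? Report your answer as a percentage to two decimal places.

Unemployment rate after three quarters ≈ 5.55%.

With a fixed labor force, u_{t+1} = u_t + s·(1−u_t) − f·u_t = u_t·(1−s−f) + s.
Here 1−s−f = 0.620 and s = 0.017.
u_1 = 0.089800 × 0.620 + 0.017 = 0.072676.
u_2 = 0.072676 × 0.620 + 0.017 = 0.062059.
u_3 = 0.062059 × 0.620 + 0.017 = 0.055477.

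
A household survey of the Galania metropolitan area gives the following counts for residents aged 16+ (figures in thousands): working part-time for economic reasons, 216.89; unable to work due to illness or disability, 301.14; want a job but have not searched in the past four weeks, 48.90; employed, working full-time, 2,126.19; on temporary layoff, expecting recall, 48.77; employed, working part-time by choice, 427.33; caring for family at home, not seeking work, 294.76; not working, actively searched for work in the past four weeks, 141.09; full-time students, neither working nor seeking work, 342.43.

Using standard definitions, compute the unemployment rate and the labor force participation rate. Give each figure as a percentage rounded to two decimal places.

Employed = 216.89 + 2,126.19 + 427.33 = 2,770.41 thousand (anyone who worked, including part-time for economic reasons, counts as employed).
Unemployed = 48.77 + 141.09 = 189.86 thousand (jobless and actively searching, or on temporary layoff).
Labor force = 2,770.41 + 189.86 = 2,960.27 thousand.
Not in labor force = 301.14 + 48.90 + 294.76 + 342.43 = 987.23 thousand (those not working and not actively searching are outside the labor force — including those who want a job but have given up searching).
Civilian working-age population = 2,960.27 + 987.23 = 3,947.50 thousand.
Unemployment rate = 189.86 / 2,960.27 = 6.41%.
Labor force participation rate = 2,960.27 / 3,947.50 = 74.99%.

Unemployment rate ≈ 6.41%; labor force participation rate ≈ 74.99%.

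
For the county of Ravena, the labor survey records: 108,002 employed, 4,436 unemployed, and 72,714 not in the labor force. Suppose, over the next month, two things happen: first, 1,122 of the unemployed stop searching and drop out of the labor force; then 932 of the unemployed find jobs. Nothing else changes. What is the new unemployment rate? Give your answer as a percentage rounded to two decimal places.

New unemployment rate ≈ 2.14%.

Initially, labor force = 108,002 + 4,436 = 112,438, so u = 4,436/112,438 = 3.95%.
After the first change, unemployed and labor force both fall by 1,122 → E = 108,002, U = 3,314, labor force = 111,316.
After the second change, unemployed falls and employed rises by 932; labor force unchanged → E = 108,934, U = 2,382, labor force = 111,316.
New unemployment rate = 2,382 / 111,316 = 2.14%.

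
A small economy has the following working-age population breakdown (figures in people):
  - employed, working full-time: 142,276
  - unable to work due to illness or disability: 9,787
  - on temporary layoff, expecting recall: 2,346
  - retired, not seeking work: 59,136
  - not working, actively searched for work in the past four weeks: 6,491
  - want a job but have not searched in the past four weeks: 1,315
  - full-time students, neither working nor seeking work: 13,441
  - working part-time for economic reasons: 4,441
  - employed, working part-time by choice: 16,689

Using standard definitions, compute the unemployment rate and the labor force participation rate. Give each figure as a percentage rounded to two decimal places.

Employed = 142,276 + 4,441 + 16,689 = 163,406 (anyone who worked, including part-time for economic reasons, counts as employed).
Unemployed = 2,346 + 6,491 = 8,837 (jobless and actively searching, or on temporary layoff).
Labor force = 163,406 + 8,837 = 172,243.
Not in labor force = 9,787 + 59,136 + 1,315 + 13,441 = 83,679 (those not working and not actively searching are outside the labor force — including those who want a job but have given up searching).
Civilian working-age population = 172,243 + 83,679 = 255,922.
Unemployment rate = 8,837 / 172,243 = 5.13%.
Labor force participation rate = 172,243 / 255,922 = 67.30%.

Unemployment rate ≈ 5.13%; labor force participation rate ≈ 67.30%.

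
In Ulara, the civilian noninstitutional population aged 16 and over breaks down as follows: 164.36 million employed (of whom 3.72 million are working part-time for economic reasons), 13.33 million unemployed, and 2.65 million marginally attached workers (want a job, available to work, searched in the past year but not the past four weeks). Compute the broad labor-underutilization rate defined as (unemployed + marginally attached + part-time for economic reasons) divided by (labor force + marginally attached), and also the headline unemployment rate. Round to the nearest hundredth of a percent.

Labor force = 164.36 + 13.33 = 177.69 million.
Numerator = 13.33 + 2.65 + 3.72 = 19.70 million.
Denominator = 177.69 + 2.65 = 180.34 million.
Broad rate = 19.70 / 180.34 = 10.92%.
Headline unemployment rate = 13.33 / 177.69 = 7.50%.

Broad underutilization rate ≈ 10.92%; headline unemployment rate ≈ 7.50%.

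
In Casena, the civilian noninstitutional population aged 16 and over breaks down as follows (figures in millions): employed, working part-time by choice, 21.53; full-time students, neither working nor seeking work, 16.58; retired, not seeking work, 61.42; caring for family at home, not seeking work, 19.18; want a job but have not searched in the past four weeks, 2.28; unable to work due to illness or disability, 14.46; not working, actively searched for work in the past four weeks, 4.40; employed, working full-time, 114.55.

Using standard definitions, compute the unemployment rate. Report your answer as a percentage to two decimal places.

Employed = 21.53 + 114.55 = 136.08 million.
Unemployed = 4.40 million.
Labor force = 136.08 + 4.40 = 140.48 million.
Unemployment rate = 4.40 / 140.48 = 3.13%.

Unemployment rate ≈ 3.13%.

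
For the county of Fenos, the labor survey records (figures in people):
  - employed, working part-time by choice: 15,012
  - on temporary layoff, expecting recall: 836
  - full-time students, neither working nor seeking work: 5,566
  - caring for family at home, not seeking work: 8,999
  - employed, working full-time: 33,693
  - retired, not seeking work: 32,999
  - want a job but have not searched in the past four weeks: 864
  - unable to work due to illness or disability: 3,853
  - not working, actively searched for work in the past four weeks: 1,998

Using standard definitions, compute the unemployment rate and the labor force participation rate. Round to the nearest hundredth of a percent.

Unemployment rate ≈ 5.50%; labor force participation rate ≈ 49.64%.

Employed = 15,012 + 33,693 = 48,705.
Unemployed = 836 + 1,998 = 2,834 (jobless and actively searching, or on temporary layoff).
Labor force = 48,705 + 2,834 = 51,539.
Not in labor force = 5,566 + 8,999 + 32,999 + 864 + 3,853 = 52,281 (those not working and not actively searching are outside the labor force — including those who want a job but have given up searching).
Civilian working-age population = 51,539 + 52,281 = 103,820.
Unemployment rate = 2,834 / 51,539 = 5.50%.
Labor force participation rate = 51,539 / 103,820 = 49.64%.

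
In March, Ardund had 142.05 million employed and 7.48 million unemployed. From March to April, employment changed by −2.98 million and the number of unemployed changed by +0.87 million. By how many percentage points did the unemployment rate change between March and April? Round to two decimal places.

March: labor force = 142.05 + 7.48 = 149.53; u = 7.48/149.53 = 5.00%.
April: labor force = 139.07 + 8.35 = 147.42; u = 8.35/147.42 = 5.66%.
Change = 5.66% − 5.00% = +0.66 pp.

The unemployment rate changed by +0.66 percentage points.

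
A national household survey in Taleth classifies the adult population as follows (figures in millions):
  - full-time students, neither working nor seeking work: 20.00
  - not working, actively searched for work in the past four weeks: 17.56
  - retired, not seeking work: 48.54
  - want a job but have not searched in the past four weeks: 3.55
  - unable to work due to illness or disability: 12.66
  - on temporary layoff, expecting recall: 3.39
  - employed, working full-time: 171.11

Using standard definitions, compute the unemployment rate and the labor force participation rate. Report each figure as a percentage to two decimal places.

Employed = 171.11 million.
Unemployed = 17.56 + 3.39 = 20.95 million (jobless and actively searching, or on temporary layoff).
Labor force = 171.11 + 20.95 = 192.06 million.
Not in labor force = 20.00 + 48.54 + 3.55 + 12.66 = 84.75 million (those not working and not actively searching are outside the labor force — including those who want a job but have given up searching).
Civilian working-age population = 192.06 + 84.75 = 276.81 million.
Unemployment rate = 20.95 / 192.06 = 10.91%.
Labor force participation rate = 192.06 / 276.81 = 69.38%.

Unemployment rate ≈ 10.91%; labor force participation rate ≈ 69.38%.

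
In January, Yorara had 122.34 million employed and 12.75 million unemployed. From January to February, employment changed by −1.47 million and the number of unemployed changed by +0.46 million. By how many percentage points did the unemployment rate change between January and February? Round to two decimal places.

January: labor force = 122.34 + 12.75 = 135.09; u = 12.75/135.09 = 9.44%.
February: labor force = 120.87 + 13.21 = 134.08; u = 13.21/134.08 = 9.85%.
Change = 9.85% − 9.44% = +0.41 pp.

The unemployment rate changed by +0.41 percentage points.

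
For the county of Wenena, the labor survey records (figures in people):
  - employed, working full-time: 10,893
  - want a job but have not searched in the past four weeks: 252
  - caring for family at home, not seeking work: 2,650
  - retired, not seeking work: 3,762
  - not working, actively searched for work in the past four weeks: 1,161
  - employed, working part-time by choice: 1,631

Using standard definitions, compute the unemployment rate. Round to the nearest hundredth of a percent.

Unemployment rate ≈ 8.48%.

Employed = 10,893 + 1,631 = 12,524.
Unemployed = 1,161.
Labor force = 12,524 + 1,161 = 13,685.
Unemployment rate = 1,161 / 13,685 = 8.48%.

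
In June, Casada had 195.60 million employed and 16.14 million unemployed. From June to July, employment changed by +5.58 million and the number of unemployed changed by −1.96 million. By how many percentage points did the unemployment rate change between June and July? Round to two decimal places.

The unemployment rate changed by −1.04 percentage points.

June: labor force = 195.60 + 16.14 = 211.74; u = 16.14/211.74 = 7.62%.
July: labor force = 201.18 + 14.18 = 215.36; u = 14.18/215.36 = 6.58%.
Change = 6.58% − 7.62% = −1.04 pp.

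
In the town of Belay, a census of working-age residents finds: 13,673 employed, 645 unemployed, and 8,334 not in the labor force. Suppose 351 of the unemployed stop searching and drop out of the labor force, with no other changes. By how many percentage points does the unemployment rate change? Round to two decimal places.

Initially, labor force = 13,673 + 645 = 14,318, so u = 645/14,318 = 4.50%.
After the change, unemployed and labor force both fall by 351 → E = 13,673, U = 294, labor force = 13,967.
New unemployment rate = 294 / 13,967 = 2.10%.
Change = 2.10% − 4.50% = −2.40 percentage points.

The unemployment rate changes by −2.40 percentage points.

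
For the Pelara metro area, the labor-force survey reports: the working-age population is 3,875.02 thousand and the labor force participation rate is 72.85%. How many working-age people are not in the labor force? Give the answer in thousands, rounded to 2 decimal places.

About 1,052.07 thousand are not in the labor force.

Share not in the labor force = 1 − 0.7285 = 0.2715.
Not in labor force = 0.2715 × 3,875.02 ≈ 1,052.07 thousand.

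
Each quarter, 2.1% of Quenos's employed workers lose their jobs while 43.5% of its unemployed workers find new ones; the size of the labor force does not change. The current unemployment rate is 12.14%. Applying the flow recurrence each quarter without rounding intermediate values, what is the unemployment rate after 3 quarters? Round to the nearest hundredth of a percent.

With a fixed labor force, u_{t+1} = u_t + s·(1−u_t) − f·u_t = u_t·(1−s−f) + s.
Here 1−s−f = 0.544 and s = 0.021.
u_1 = 0.121400 × 0.544 + 0.021 = 0.087042.
u_2 = 0.087042 × 0.544 + 0.021 = 0.068351.
u_3 = 0.068351 × 0.544 + 0.021 = 0.058183.

Unemployment rate after three quarters ≈ 5.82%.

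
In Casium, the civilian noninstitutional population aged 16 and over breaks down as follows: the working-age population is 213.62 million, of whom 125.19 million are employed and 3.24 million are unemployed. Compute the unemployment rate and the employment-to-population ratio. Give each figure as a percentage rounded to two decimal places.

Labor force = employed + unemployed = 125.19 + 3.24 = 128.43 million.
Unemployment rate = 3.24 / 128.43 = 2.52%.
Employment-population ratio = 125.19 / 213.62 = 58.60%.

Unemployment rate ≈ 2.52%; employment-population ratio ≈ 58.60%.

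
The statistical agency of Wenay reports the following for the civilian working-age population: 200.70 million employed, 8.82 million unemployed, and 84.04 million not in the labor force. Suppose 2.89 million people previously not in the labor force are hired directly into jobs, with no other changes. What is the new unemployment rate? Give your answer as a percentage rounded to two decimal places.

New unemployment rate ≈ 4.15%.

Initially, labor force = 200.70 + 8.82 = 209.52 million, so u = 8.82/209.52 = 4.21%.
After the change, employed and labor force both rise by 2.89; unemployed unchanged → E = 203.59, U = 8.82, labor force = 212.41 million.
New unemployment rate = 8.82 / 212.41 = 4.15%.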